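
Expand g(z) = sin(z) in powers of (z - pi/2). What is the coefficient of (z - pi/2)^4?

1/24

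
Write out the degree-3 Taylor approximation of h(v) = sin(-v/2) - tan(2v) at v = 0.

Combine the two series term by term.
h(0) = 0
h′(0) = -5/2
h′′(0) = 0
h′′′(0) = -127/8
Then c_k = h^(k)(0)/k! gives each Taylor coefficient.

-127*v^3/48 - 5*v/2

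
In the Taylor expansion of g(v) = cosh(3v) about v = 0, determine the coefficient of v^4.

Apply the Taylor formula c_k = f^(k)(a)/k!.

27/8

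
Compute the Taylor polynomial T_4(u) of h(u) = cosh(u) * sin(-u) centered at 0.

-u^3/3 - u

Write out both Maclaurin series and multiply, keeping only the needed powers.
h(0) = 0
h′(0) = -1
h′′(0) = 0
h′′′(0) = -2
h^(4)(0) = 0
Dividing each by k! gives the coefficients c_0, ..., c_4.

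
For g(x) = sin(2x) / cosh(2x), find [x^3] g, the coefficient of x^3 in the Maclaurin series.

Write the quotient as an unknown series and match coefficients against numerator = denominator · series.
g(0) = 0
g′(0) = 2
g′′(0) = 0
g′′′(0) = -32

-16/3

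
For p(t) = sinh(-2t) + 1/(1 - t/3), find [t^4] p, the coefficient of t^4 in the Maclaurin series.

1/81

Add the two expansions coefficient-wise.
p(0) = 1
p′(0) = -5/3
p′′(0) = 2/9
p′′′(0) = -70/9
p^(4)(0) = 8/27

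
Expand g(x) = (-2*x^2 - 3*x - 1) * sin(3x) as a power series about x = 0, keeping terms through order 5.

Distribute the polynomial across the series and collect like powers.
g(0) = 0
g′(0) = -3
g′′(0) = -18
g′′′(0) = -9
g^(4)(0) = 324
g^(5)(0) = 837
Then c_k = g^(k)(0)/k! gives each Taylor coefficient.

279*x^5/40 + 27*x^4/2 - 3*x^3/2 - 9*x^2 - 3*x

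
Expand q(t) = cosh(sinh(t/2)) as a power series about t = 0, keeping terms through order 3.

t^2/8 + 1

Let u equal the inner series; expand the outer function in u and truncate.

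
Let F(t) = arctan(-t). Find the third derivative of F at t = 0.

Compute the successive derivatives at the expansion point and divide by k!.
From the series, [t^3] F = 1/3; multiply by 3! = 6 to get 2.

2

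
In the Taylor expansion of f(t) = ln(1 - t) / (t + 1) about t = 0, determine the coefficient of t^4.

Multiply the numerator's expansion by the denominator's geometric series.
f(0) = 0
f′(0) = -1
f′′(0) = 1
f′′′(0) = -5
f^(4)(0) = 14
So c_4 = f^(4)(0)/4! = 7/12.

7/12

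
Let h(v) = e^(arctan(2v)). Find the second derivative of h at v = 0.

Substitute the inner expansion into the outer series and collect powers.
The coefficient of v^2 in the expansion is 2, so h′′(0) = 2! * (2) = 4.

4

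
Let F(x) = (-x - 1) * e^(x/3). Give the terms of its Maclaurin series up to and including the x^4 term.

Shift and add copies of the series according to the polynomial's terms.
F(0) = -1
F′(0) = -4/3
F′′(0) = -7/9
F′′′(0) = -10/27
F^(4)(0) = -13/81
Dividing each by k! gives the coefficients c_0, ..., c_4.

-13*x^4/1944 - 5*x^3/81 - 7*x^2/18 - 4*x/3 - 1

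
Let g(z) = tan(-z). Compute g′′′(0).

The coefficient of z^3 in the expansion is -1/3, so g′′′(0) = 3! * (-1/3) = -2.

-2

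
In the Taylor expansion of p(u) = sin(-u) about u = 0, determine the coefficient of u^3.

p(0) = 0
p′(0) = -1
p′′(0) = 0
p′′′(0) = 1
Dividing each by k! gives the coefficients c_0, ..., c_3.

1/6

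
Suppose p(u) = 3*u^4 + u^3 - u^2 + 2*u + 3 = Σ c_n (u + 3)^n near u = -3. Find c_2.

152

Differentiate repeatedly and evaluate at the center.
[(u + 3)^0] = 204;  [(u + 3)^1] = -289;  [(u + 3)^2] = 152.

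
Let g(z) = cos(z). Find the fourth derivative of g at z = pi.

-1

From the series, [(z - pi)^4] g = -1/24; multiply by 4! = 24 to get -1.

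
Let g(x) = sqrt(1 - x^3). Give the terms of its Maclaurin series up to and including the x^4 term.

[x^0] = 1;  [x^1] = 0;  [x^2] = 0;  [x^3] = -1/2;  [x^4] = 0.

1 - x^3/2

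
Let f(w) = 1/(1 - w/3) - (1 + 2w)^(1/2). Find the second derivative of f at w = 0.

Expand each term separately and add.
From the series, [w^2] f = 11/18; multiply by 2! = 2 to get 11/9.

11/9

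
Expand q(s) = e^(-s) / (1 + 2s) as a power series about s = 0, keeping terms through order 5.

-6331*s^5/120 + 211*s^4/8 - 79*s^3/6 + 13*s^2/2 - 3*s + 1

Expand each factor separately, then convolve coefficients.
q(0) = 1
q′(0) = -3
q′′(0) = 13
q′′′(0) = -79
q^(4)(0) = 633
q^(5)(0) = -6331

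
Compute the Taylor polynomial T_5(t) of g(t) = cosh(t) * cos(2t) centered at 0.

-7*t^4/24 - 3*t^2/2 + 1

Expand each factor separately, then convolve coefficients.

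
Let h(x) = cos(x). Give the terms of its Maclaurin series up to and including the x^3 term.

h(0) = 1
h′(0) = 0
h′′(0) = -1
h′′′(0) = 0

1 - x^2/2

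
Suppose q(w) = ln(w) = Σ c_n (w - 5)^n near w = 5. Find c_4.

-1/2500

Compute the successive derivatives at the expansion point and divide by k!.
[(w - 5)^0] = ln(5);  [(w - 5)^1] = 1/5;  [(w - 5)^2] = -1/50;  [(w - 5)^3] = 1/375;  [(w - 5)^4] = -1/2500.
So c_4 = q^(4)(5)/4! = -1/2500.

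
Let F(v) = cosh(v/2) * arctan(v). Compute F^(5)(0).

309/16

Write out both Maclaurin series and multiply, keeping only the needed powers.
The coefficient of v^5 in the expansion is 103/640, so F^(5)(0) = 5! * (103/640) = 309/16.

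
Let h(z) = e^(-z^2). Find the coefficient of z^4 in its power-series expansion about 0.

Differentiate repeatedly and evaluate at the center.
h(0) = 1
h′(0) = 0
h′′(0) = -2
h′′′(0) = 0
h^(4)(0) = 12
So c_4 = h^(4)(0)/4! = 1/2.

1/2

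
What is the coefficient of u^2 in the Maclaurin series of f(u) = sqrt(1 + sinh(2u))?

-1/2

Substitute the inner expansion into the outer series and collect powers.
f(0) = 1
f′(0) = 1
f′′(0) = -1
Dividing each by k! gives the coefficients c_0, ..., c_2.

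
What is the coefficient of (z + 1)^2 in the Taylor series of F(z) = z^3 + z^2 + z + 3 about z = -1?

F(-1) = 2
F′(-1) = 2
F′′(-1) = -4
So c_2 = F′′(-1)/2! = -2.

-2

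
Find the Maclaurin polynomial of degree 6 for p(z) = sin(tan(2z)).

Let u equal the inner series; expand the outer function in u and truncate.
p(0) = 0
p′(0) = 2
p′′(0) = 0
p′′′(0) = 8
p^(4)(0) = 0
p^(5)(0) = -96
p^(6)(0) = 0
The Taylor polynomial is Σ p^(k)(0)/k! · z^k.

-4*z^5/5 + 4*z^3/3 + 2*z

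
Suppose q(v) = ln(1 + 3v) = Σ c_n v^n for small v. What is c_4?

q(0) = 0
q′(0) = 3
q′′(0) = -9
q′′′(0) = 54
q^(4)(0) = -486
Then c_k = q^(k)(0)/k! gives each Taylor coefficient.

-81/4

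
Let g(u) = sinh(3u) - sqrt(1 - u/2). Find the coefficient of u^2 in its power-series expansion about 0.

Combine the two series term by term.
[u^0] = -1;  [u^1] = 13/4;  [u^2] = 1/32.

1/32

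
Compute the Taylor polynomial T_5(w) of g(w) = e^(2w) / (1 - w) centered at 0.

Use 1/(1 - r) = Σ r^k on the denominator, then take the Cauchy product.
g(0) = 1
g′(0) = 3
g′′(0) = 10
g′′′(0) = 38
g^(4)(0) = 168
g^(5)(0) = 872
Then c_k = g^(k)(0)/k! gives each Taylor coefficient.

109*w^5/15 + 7*w^4 + 19*w^3/3 + 5*w^2 + 3*w + 1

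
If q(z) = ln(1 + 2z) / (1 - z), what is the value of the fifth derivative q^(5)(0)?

608

Multiply the numerator's expansion by the denominator's geometric series.
The coefficient of z^5 in the expansion is 76/15, so q^(5)(0) = 5! * (76/15) = 608.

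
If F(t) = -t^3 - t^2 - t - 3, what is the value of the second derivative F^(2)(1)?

-8

Use the known series and substitute for the argument.
The coefficient of (t - 1)^2 in the expansion is -4, so F′′(1) = 2! * (-4) = -8.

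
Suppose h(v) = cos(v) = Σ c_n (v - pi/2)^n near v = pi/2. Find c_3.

Differentiate repeatedly and evaluate at the center.
h(pi/2) = 0
h′(pi/2) = -1
h′′(pi/2) = 0
h′′′(pi/2) = 1
So c_3 = h′′′(pi/2)/3! = 1/6.

1/6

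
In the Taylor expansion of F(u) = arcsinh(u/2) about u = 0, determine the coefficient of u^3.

[u^0] = 0;  [u^1] = 1/2;  [u^2] = 0;  [u^3] = -1/48.

-1/48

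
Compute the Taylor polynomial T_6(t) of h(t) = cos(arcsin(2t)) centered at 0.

-4*t^6 - 2*t^4 - 2*t^2 + 1

Let u equal the inner series; expand the outer function in u and truncate.
h(0) = 1
h′(0) = 0
h′′(0) = -4
h′′′(0) = 0
h^(4)(0) = -48
h^(5)(0) = 0
h^(6)(0) = -2880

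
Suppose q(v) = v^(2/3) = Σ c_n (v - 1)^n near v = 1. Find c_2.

Apply the Taylor formula c_k = f^(k)(a)/k!.
q(1) = 1
q′(1) = 2/3
q′′(1) = -2/9
Dividing each by k! gives the coefficients c_0, ..., c_2.

-1/9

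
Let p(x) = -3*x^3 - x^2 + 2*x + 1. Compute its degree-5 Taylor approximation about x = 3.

-3*(x - 3)^3 - 28*(x - 3)^2 - 85*(x - 3) - 83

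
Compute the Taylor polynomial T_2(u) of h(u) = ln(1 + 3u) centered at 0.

-9*u^2/2 + 3*u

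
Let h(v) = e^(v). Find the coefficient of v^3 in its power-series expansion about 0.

[v^0] = 1;  [v^1] = 1;  [v^2] = 1/2;  [v^3] = 1/6.
So c_3 = h′′′(0)/3! = 1/6.

1/6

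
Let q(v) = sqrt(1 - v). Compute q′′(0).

-1/4

Differentiate repeatedly and evaluate at the center.
The coefficient of v^2 in the expansion is -1/8, so q′′(0) = 2! * (-1/8) = -1/4.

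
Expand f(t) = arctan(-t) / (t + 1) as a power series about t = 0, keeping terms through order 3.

Expand 1/(denominator) as a geometric series and multiply by the numerator's series.
f(0) = 0
f′(0) = -1
f′′(0) = 2
f′′′(0) = -4

-2*t^3/3 + t^2 - t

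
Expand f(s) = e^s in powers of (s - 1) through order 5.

e*(s - 1)^5/120 + e*(s - 1)^4/24 + e*(s - 1)^3/6 + e*(s - 1)^2/2 + e*(s - 1) + e

Apply the Taylor formula c_k = f^(k)(a)/k!.
f(1) = e
f′(1) = e
f′′(1) = e
f′′′(1) = e
f^(4)(1) = e
f^(5)(1) = e
Then c_k = f^(k)(1)/k! gives each Taylor coefficient.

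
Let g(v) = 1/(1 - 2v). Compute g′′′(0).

48

Compute the successive derivatives at the expansion point and divide by k!.
The coefficient of v^3 in the expansion is 8, so g′′′(0) = 3! * (8) = 48.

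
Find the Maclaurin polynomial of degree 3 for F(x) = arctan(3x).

Compute the successive derivatives at the expansion point and divide by k!.
F(0) = 0
F′(0) = 3
F′′(0) = 0
F′′′(0) = -54
Dividing each by k! gives the coefficients c_0, ..., c_3.

-9*x^3 + 3*x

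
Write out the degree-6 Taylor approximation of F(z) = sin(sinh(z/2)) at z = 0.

Compose series: expand the inner function first, then feed it into the outer expansion.
F(0) = 0
F′(0) = 1/2
F′′(0) = 0
F′′′(0) = 0
F^(4)(0) = 0
F^(5)(0) = -1/4
F^(6)(0) = 0

-z^5/480 + z/2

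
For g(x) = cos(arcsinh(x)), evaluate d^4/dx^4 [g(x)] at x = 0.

Compose series: expand the inner function first, then feed it into the outer expansion.
The coefficient of x^4 in the expansion is 5/24, so g^(4)(0) = 4! * (5/24) = 5.

5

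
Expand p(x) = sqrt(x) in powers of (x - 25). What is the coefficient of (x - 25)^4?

[(x - 25)^0] = 5;  [(x - 25)^1] = 1/10;  [(x - 25)^2] = -1/1000;  [(x - 25)^3] = 1/50000;  [(x - 25)^4] = -1/2000000.

-1/2000000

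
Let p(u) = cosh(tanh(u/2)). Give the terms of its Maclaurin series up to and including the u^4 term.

Plug the Maclaurin series of the inner function into that of the outer and collect terms.
p(0) = 1
p′(0) = 0
p′′(0) = 1/4
p′′′(0) = 0
p^(4)(0) = -7/16
The Taylor polynomial is Σ p^(k)(0)/k! · u^k.

-7*u^4/384 + u^2/8 + 1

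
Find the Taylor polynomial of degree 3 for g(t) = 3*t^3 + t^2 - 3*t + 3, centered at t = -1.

g(-1) = 4
g′(-1) = 4
g′′(-1) = -16
g′′′(-1) = 18

3*(t + 1)^3 - 8*(t + 1)^2 + 4*(t + 1) + 4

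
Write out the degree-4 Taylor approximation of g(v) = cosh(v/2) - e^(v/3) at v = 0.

65*v^4/31104 - v^3/162 + 5*v^2/72 - v/3

Expand each term separately and add.
g(0) = 0
g′(0) = -1/3
g′′(0) = 5/36
g′′′(0) = -1/27
g^(4)(0) = 65/1296
The Taylor polynomial is Σ g^(k)(0)/k! · v^k.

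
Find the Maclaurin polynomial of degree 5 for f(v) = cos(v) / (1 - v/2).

Expand each factor separately, then convolve coefficients.

-v^5/96 - v^4/48 - v^3/8 - v^2/4 + v/2 + 1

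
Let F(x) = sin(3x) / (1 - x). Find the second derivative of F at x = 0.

6

Take the Cauchy product of the two expansions.
The coefficient of x^2 in the expansion is 3, so F′′(0) = 2! * (3) = 6.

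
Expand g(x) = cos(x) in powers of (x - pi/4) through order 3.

sqrt(2)*(x - pi/4)^3/12 - sqrt(2)*(x - pi/4)^2/4 - sqrt(2)*(x - pi/4)/2 + sqrt(2)/2

[(x - pi/4)^0] = sqrt(2)/2;  [(x - pi/4)^1] = -sqrt(2)/2;  [(x - pi/4)^2] = -sqrt(2)/4;  [(x - pi/4)^3] = sqrt(2)/12.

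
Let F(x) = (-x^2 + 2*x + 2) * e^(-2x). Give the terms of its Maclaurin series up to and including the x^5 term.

32*x^5/15 - 10*x^4/3 + 10*x^3/3 - x^2 - 2*x + 2

Multiply each power in the prefactor through the base expansion.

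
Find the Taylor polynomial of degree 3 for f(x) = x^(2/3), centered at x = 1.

4*(x - 1)^3/81 - (x - 1)^2/9 + 2*(x - 1)/3 + 1

f(1) = 1
f′(1) = 2/3
f′′(1) = -2/9
f′′′(1) = 8/27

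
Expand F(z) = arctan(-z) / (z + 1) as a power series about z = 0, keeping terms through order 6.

Use 1/(1 - r) = Σ r^k on the denominator, then take the Cauchy product.
F(0) = 0
F′(0) = -1
F′′(0) = 2
F′′′(0) = -4
F^(4)(0) = 16
F^(5)(0) = -104
F^(6)(0) = 624

13*z^6/15 - 13*z^5/15 + 2*z^4/3 - 2*z^3/3 + z^2 - z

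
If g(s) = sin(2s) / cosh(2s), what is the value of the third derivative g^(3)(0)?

Invert the denominator's series and multiply.
The coefficient of s^3 in the expansion is -16/3, so g′′′(0) = 3! * (-16/3) = -32.

-32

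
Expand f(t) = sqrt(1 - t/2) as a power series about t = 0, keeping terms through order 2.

-t^2/32 - t/4 + 1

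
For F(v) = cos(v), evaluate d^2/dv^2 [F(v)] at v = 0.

-1

The coefficient of v^2 in the expansion is -1/2, so F′′(0) = 2! * (-1/2) = -1.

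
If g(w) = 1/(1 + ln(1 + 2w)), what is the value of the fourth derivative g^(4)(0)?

Compose series: expand the inner function first, then feed it into the outer expansion.
From the series, [w^4] g = 176/3; multiply by 4! = 24 to get 1408.

1408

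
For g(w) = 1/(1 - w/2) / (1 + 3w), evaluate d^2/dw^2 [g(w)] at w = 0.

31/2

Write out both Maclaurin series and multiply, keeping only the needed powers.
The coefficient of w^2 in the expansion is 31/4, so g′′(0) = 2! * (31/4) = 31/2.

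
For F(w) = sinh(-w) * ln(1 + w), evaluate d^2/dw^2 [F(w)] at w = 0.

Write out both Maclaurin series and multiply, keeping only the needed powers.
The coefficient of w^2 in the expansion is -1, so F′′(0) = 2! * (-1) = -2.

-2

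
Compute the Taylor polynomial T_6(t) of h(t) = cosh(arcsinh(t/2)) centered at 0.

Substitute the inner expansion into the outer series and collect powers.

t^6/1024 - t^4/128 + t^2/8 + 1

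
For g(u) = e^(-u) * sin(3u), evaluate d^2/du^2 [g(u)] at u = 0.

Multiply the two series term by term and collect like powers.
The coefficient of u^2 in the expansion is -3, so g′′(0) = 2! * (-3) = -6.

-6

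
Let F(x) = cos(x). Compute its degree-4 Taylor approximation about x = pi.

F(pi) = -1
F′(pi) = 0
F′′(pi) = 1
F′′′(pi) = 0
F^(4)(pi) = -1
Dividing each by k! gives the coefficients c_0, ..., c_4.

-(x - pi)^4/24 + (x - pi)^2/2 - 1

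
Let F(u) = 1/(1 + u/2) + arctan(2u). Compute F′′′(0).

-67/4

Expand each term separately and add.
The coefficient of u^3 in the expansion is -67/24, so F′′′(0) = 3! * (-67/24) = -67/4.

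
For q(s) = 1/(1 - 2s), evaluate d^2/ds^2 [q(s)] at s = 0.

The coefficient of s^2 in the expansion is 4, so q′′(0) = 2! * (4) = 8.

8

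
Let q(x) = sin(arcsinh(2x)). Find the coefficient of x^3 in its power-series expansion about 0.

-8/3

Plug the Maclaurin series of the inner function into that of the outer and collect terms.
So c_3 = q′′′(0)/3! = -8/3.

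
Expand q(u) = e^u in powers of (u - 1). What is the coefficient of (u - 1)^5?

[(u - 1)^0] = e;  [(u - 1)^1] = e;  [(u - 1)^2] = e/2;  [(u - 1)^3] = e/6;  [(u - 1)^4] = e/24;  [(u - 1)^5] = e/120.
So c_5 = q^(5)(1)/5! = e/120.

e/120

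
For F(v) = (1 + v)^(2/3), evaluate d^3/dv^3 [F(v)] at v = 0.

The coefficient of v^3 in the expansion is 4/81, so F′′′(0) = 3! * (4/81) = 8/27.

8/27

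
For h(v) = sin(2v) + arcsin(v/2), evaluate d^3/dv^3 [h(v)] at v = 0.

-63/8

Combine the two series term by term.
The coefficient of v^3 in the expansion is -21/16, so h′′′(0) = 3! * (-21/16) = -63/8.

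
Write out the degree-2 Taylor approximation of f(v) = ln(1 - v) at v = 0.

-v^2/2 - v

Differentiate repeatedly and evaluate at the center.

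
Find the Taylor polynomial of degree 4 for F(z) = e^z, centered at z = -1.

Use the known series and substitute for the argument.
[(z + 1)^0] = e^(-1);  [(z + 1)^1] = e^(-1);  [(z + 1)^2] = e^(-1)/2;  [(z + 1)^3] = e^(-1)/6;  [(z + 1)^4] = e^(-1)/24.

(z + 1)^4*e^(-1)/24 + (z + 1)^3*e^(-1)/6 + (z + 1)^2*e^(-1)/2 + (z + 1)*e^(-1) + e^(-1)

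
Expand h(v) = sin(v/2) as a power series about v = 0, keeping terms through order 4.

Apply the Taylor formula c_k = f^(k)(a)/k!.

-v^3/48 + v/2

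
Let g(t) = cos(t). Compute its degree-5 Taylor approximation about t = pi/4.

-sqrt(2)*(t - pi/4)^5/240 + sqrt(2)*(t - pi/4)^4/48 + sqrt(2)*(t - pi/4)^3/12 - sqrt(2)*(t - pi/4)^2/4 - sqrt(2)*(t - pi/4)/2 + sqrt(2)/2

g(pi/4) = sqrt(2)/2
g′(pi/4) = -sqrt(2)/2
g′′(pi/4) = -sqrt(2)/2
g′′′(pi/4) = sqrt(2)/2
g^(4)(pi/4) = sqrt(2)/2
g^(5)(pi/4) = -sqrt(2)/2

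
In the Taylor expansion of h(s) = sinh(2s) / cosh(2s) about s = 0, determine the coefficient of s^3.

-8/3

Divide the numerator series by the denominator series (power-series long division).
h(0) = 0
h′(0) = 2
h′′(0) = 0
h′′′(0) = -16
So c_3 = h′′′(0)/3! = -8/3.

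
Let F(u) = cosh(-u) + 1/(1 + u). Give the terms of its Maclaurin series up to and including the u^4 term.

Combine the two series term by term.
F(0) = 2
F′(0) = -1
F′′(0) = 3
F′′′(0) = -6
F^(4)(0) = 25

25*u^4/24 - u^3 + 3*u^2/2 - u + 2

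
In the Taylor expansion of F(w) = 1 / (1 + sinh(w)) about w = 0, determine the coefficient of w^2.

1

Expand as Σ (-1)^k u^k with u equal to the inner function's series.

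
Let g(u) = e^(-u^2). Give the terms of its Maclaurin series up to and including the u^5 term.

u^4/2 - u^2 + 1

g(0) = 1
g′(0) = 0
g′′(0) = -2
g′′′(0) = 0
g^(4)(0) = 12
g^(5)(0) = 0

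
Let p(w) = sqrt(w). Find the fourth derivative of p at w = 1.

The coefficient of (w - 1)^4 in the expansion is -5/128, so p^(4)(1) = 4! * (-5/128) = -15/16.

-15/16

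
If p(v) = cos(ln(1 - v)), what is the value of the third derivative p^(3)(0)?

-3

Let u equal the inner series; expand the outer function in u and truncate.
From the series, [v^3] p = -1/2; multiply by 3! = 6 to get -3.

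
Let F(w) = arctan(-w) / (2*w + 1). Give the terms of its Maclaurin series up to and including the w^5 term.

Use 1/(1 - r) = Σ r^k on the denominator, then take the Cauchy product.
F(0) = 0
F′(0) = -1
F′′(0) = 4
F′′′(0) = -22
F^(4)(0) = 176
F^(5)(0) = -1784
The Taylor polynomial is Σ F^(k)(0)/k! · w^k.

-223*w^5/15 + 22*w^4/3 - 11*w^3/3 + 2*w^2 - w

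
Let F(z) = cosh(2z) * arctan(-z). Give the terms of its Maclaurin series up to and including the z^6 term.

-z^5/5 - 5*z^3/3 - z

Expand each factor separately, then convolve coefficients.
F(0) = 0
F′(0) = -1
F′′(0) = 0
F′′′(0) = -10
F^(4)(0) = 0
F^(5)(0) = -24
F^(6)(0) = 0
Dividing each by k! gives the coefficients c_0, ..., c_6.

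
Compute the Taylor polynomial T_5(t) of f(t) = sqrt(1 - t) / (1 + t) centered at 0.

-365*t^5/256 + 179*t^4/128 - 23*t^3/16 + 11*t^2/8 - 3*t/2 + 1

Take the Cauchy product of the two expansions.
[t^0] = 1;  [t^1] = -3/2;  [t^2] = 11/8;  [t^3] = -23/16;  [t^4] = 179/128;  [t^5] = -365/256.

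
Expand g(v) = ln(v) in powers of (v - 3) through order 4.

g(3) = ln(3)
g′(3) = 1/3
g′′(3) = -1/9
g′′′(3) = 2/27
g^(4)(3) = -2/27

-(v - 3)^4/324 + (v - 3)^3/81 - (v - 3)^2/18 + (v - 3)/3 + ln(3)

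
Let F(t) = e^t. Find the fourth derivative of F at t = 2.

e^(2)

From the series, [(t - 2)^4] F = e^(2)/24; multiply by 4! = 24 to get e^(2).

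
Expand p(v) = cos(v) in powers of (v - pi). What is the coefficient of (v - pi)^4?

c_4 = p^(4)(pi)/4! = -1/24.

-1/24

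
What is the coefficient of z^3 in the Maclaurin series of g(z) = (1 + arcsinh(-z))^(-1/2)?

11/48

Let u equal the inner series; expand the outer function in u and truncate.
[z^0] = 1;  [z^1] = 1/2;  [z^2] = 3/8;  [z^3] = 11/48.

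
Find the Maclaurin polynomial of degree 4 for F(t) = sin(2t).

[t^0] = 0;  [t^1] = 2;  [t^2] = 0;  [t^3] = -4/3;  [t^4] = 0.

-4*t^3/3 + 2*t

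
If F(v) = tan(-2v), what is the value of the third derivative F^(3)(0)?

Use the known series and substitute for the argument.
The coefficient of v^3 in the expansion is -8/3, so F′′′(0) = 3! * (-8/3) = -16.

-16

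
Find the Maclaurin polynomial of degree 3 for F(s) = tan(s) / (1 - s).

Multiply the two series term by term and collect like powers.
F(0) = 0
F′(0) = 1
F′′(0) = 2
F′′′(0) = 8
Then c_k = F^(k)(0)/k! gives each Taylor coefficient.

4*s^3/3 + s^2 + s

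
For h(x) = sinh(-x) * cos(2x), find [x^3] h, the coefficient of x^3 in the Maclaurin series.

Expand each factor separately, then convolve coefficients.
[x^0] = 0;  [x^1] = -1;  [x^2] = 0;  [x^3] = 11/6.

11/6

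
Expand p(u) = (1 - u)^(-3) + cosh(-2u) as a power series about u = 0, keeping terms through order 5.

Expand each term separately and add.
[u^0] = 2;  [u^1] = 3;  [u^2] = 8;  [u^3] = 10;  [u^4] = 47/3;  [u^5] = 21.

21*u^5 + 47*u^4/3 + 10*u^3 + 8*u^2 + 3*u + 2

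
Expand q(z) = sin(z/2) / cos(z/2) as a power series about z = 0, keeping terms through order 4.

Write the quotient as an unknown series and match coefficients against numerator = denominator · series.

z^3/24 + z/2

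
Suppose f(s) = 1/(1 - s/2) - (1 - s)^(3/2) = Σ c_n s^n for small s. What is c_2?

-1/8

Add the two expansions coefficient-wise.
f(0) = 0
f′(0) = 2
f′′(0) = -1/4
Then c_k = f^(k)(0)/k! gives each Taylor coefficient.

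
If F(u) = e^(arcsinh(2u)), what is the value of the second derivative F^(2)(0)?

4

Let u equal the inner series; expand the outer function in u and truncate.
The coefficient of u^2 in the expansion is 2, so F′′(0) = 2! * (2) = 4.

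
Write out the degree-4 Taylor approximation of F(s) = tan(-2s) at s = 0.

[s^0] = 0;  [s^1] = -2;  [s^2] = 0;  [s^3] = -8/3;  [s^4] = 0.

-8*s^3/3 - 2*s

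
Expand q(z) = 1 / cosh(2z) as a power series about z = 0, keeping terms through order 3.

1 - 2*z^2

Divide the numerator series by the denominator series (power-series long division).
q(0) = 1
q′(0) = 0
q′′(0) = -4
q′′′(0) = 0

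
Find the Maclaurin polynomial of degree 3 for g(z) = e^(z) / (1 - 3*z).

113*z^3/3 + 25*z^2/2 + 4*z + 1

Multiply the numerator's expansion by the denominator's geometric series.
[z^0] = 1;  [z^1] = 4;  [z^2] = 25/2;  [z^3] = 113/3.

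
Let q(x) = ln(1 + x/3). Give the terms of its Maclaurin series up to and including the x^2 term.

-x^2/18 + x/3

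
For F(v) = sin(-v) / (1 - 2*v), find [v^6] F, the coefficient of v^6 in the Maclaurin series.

-1841/60

Expand 1/(denominator) as a geometric series and multiply by the numerator's series.
[v^0] = 0;  [v^1] = -1;  [v^2] = -2;  [v^3] = -23/6;  [v^4] = -23/3;  [v^5] = -1841/120;  [v^6] = -1841/60.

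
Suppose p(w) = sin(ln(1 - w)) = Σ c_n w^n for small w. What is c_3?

Let u equal the inner series; expand the outer function in u and truncate.
p(0) = 0
p′(0) = -1
p′′(0) = -1
p′′′(0) = -1
The Taylor polynomial is Σ p^(k)(0)/k! · w^k.

-1/6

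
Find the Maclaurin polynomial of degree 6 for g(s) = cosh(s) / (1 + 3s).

554311*s^6/720 - 2053*s^5/8 + 2053*s^4/24 - 57*s^3/2 + 19*s^2/2 - 3*s + 1

Take the Cauchy product of the two expansions.
g(0) = 1
g′(0) = -3
g′′(0) = 19
g′′′(0) = -171
g^(4)(0) = 2053
g^(5)(0) = -30795
g^(6)(0) = 554311
Dividing each by k! gives the coefficients c_0, ..., c_6.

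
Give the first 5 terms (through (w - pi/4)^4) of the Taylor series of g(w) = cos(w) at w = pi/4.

sqrt(2)*(w - pi/4)^4/48 + sqrt(2)*(w - pi/4)^3/12 - sqrt(2)*(w - pi/4)^2/4 - sqrt(2)*(w - pi/4)/2 + sqrt(2)/2

g(pi/4) = sqrt(2)/2
g′(pi/4) = -sqrt(2)/2
g′′(pi/4) = -sqrt(2)/2
g′′′(pi/4) = sqrt(2)/2
g^(4)(pi/4) = sqrt(2)/2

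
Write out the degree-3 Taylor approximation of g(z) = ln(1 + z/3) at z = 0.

z^3/81 - z^2/18 + z/3

Apply the Taylor formula c_k = f^(k)(a)/k!.
[z^0] = 0;  [z^1] = 1/3;  [z^2] = -1/18;  [z^3] = 1/81.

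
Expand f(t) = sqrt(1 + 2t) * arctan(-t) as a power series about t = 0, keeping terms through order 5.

Take the Cauchy product of the two expansions.
[t^0] = 0;  [t^1] = -1;  [t^2] = -1;  [t^3] = 5/6;  [t^4] = -1/6;  [t^5] = 31/120.

31*t^5/120 - t^4/6 + 5*t^3/6 - t^2 - t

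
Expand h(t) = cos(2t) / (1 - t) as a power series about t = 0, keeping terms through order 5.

Multiply the numerator's expansion by the denominator's geometric series.
h(0) = 1
h′(0) = 1
h′′(0) = -2
h′′′(0) = -6
h^(4)(0) = -8
h^(5)(0) = -40

-t^5/3 - t^4/3 - t^3 - t^2 + t + 1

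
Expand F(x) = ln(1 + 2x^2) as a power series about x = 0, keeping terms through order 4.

F(0) = 0
F′(0) = 0
F′′(0) = 4
F′′′(0) = 0
F^(4)(0) = -48

-2*x^4 + 2*x^2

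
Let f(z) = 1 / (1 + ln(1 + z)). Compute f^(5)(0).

-694

Use the geometric series for the reciprocal, then substitute.
From the series, [z^5] f = -347/60; multiply by 5! = 120 to get -694.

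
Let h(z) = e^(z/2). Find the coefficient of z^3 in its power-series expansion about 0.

Apply the Taylor formula c_k = f^(k)(a)/k!.
So c_3 = h′′′(0)/3! = 1/48.

1/48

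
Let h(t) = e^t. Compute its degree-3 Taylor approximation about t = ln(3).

(t - ln(3))^3/2 + 3*(t - ln(3))^2/2 + 3*(t - ln(3)) + 3

h(ln(3)) = 3
h′(ln(3)) = 3
h′′(ln(3)) = 3
h′′′(ln(3)) = 3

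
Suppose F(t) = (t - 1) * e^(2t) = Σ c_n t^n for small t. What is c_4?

2/3

Distribute the polynomial across the series and collect like powers.
F(0) = -1
F′(0) = -1
F′′(0) = 0
F′′′(0) = 4
F^(4)(0) = 16
So c_4 = F^(4)(0)/4! = 2/3.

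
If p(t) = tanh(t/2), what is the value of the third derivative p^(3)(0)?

The coefficient of t^3 in the expansion is -1/24, so p′′′(0) = 3! * (-1/24) = -1/4.

-1/4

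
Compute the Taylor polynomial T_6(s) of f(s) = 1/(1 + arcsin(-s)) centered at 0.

83*s^6/45 + 63*s^5/40 + 4*s^4/3 + 7*s^3/6 + s^2 + s + 1

Plug the Maclaurin series of the inner function into that of the outer and collect terms.
f(0) = 1
f′(0) = 1
f′′(0) = 2
f′′′(0) = 7
f^(4)(0) = 32
f^(5)(0) = 189
f^(6)(0) = 1328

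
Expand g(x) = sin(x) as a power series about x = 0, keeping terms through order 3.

-x^3/6 + x

g(0) = 0
g′(0) = 1
g′′(0) = 0
g′′′(0) = -1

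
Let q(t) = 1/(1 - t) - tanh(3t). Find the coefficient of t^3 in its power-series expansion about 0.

10

Expand each term separately and add.
q(0) = 1
q′(0) = -2
q′′(0) = 2
q′′′(0) = 60
So c_3 = q′′′(0)/3! = 10.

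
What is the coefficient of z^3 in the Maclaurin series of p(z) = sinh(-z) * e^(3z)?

-14/3

Write out both Maclaurin series and multiply, keeping only the needed powers.
p(0) = 0
p′(0) = -1
p′′(0) = -6
p′′′(0) = -28
Dividing each by k! gives the coefficients c_0, ..., c_3.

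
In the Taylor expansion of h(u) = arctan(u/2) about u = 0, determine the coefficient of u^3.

-1/24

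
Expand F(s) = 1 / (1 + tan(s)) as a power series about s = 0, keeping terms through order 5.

-32*s^5/15 + 5*s^4/3 - 4*s^3/3 + s^2 - s + 1

Expand as Σ (-1)^k u^k with u equal to the inner function's series.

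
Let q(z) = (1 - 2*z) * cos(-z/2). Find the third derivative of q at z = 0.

3/2

Shift and add copies of the series according to the polynomial's terms.
The coefficient of z^3 in the expansion is 1/4, so q′′′(0) = 3! * (1/4) = 3/2.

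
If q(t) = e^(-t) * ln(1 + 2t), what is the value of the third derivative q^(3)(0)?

34

Write out both Maclaurin series and multiply, keeping only the needed powers.
The coefficient of t^3 in the expansion is 17/3, so q′′′(0) = 3! * (17/3) = 34.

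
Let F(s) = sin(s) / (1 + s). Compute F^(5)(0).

101

Write out both Maclaurin series and multiply, keeping only the needed powers.
From the series, [s^5] F = 101/120; multiply by 5! = 120 to get 101.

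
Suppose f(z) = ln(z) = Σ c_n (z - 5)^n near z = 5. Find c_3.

1/375

Apply the Taylor formula c_k = f^(k)(a)/k!.
f(5) = ln(5)
f′(5) = 1/5
f′′(5) = -1/25
f′′′(5) = 2/125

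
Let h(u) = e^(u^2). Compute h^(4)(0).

12

The coefficient of u^4 in the expansion is 1/2, so h^(4)(0) = 4! * (1/2) = 12.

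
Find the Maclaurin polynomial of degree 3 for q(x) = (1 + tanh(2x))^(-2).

-80*x^3/3 + 12*x^2 - 4*x + 1

Compose series: expand the inner function first, then feed it into the outer expansion.
q(0) = 1
q′(0) = -4
q′′(0) = 24
q′′′(0) = -160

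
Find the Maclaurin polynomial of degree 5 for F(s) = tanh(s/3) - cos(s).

Expand each term separately and add.
F(0) = -1
F′(0) = 1/3
F′′(0) = 1
F′′′(0) = -2/27
F^(4)(0) = -1
F^(5)(0) = 16/243
Then c_k = F^(k)(0)/k! gives each Taylor coefficient.

2*s^5/3645 - s^4/24 - s^3/81 + s^2/2 + s/3 - 1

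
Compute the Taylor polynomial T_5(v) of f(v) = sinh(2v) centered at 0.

[v^0] = 0;  [v^1] = 2;  [v^2] = 0;  [v^3] = 4/3;  [v^4] = 0;  [v^5] = 4/15.

4*v^5/15 + 4*v^3/3 + 2*v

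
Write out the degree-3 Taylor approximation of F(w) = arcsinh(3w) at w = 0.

-9*w^3/2 + 3*w

F(0) = 0
F′(0) = 3
F′′(0) = 0
F′′′(0) = -27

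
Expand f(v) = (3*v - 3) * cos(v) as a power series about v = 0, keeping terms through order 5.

Multiply each power in the prefactor through the base expansion.
f(0) = -3
f′(0) = 3
f′′(0) = 3
f′′′(0) = -9
f^(4)(0) = -3
f^(5)(0) = 15

v^5/8 - v^4/8 - 3*v^3/2 + 3*v^2/2 + 3*v - 3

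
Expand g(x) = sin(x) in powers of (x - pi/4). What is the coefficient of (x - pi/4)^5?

g(pi/4) = sqrt(2)/2
g′(pi/4) = sqrt(2)/2
g′′(pi/4) = -sqrt(2)/2
g′′′(pi/4) = -sqrt(2)/2
g^(4)(pi/4) = sqrt(2)/2
g^(5)(pi/4) = sqrt(2)/2
Dividing each by k! gives the coefficients c_0, ..., c_5.

sqrt(2)/240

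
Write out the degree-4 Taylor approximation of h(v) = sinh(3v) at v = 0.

9*v^3/2 + 3*v

Differentiate repeatedly and evaluate at the center.
h(0) = 0
h′(0) = 3
h′′(0) = 0
h′′′(0) = 27
h^(4)(0) = 0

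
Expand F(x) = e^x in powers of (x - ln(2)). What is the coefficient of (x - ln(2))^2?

1

F(ln(2)) = 2
F′(ln(2)) = 2
F′′(ln(2)) = 2
Dividing each by k! gives the coefficients c_0, ..., c_2.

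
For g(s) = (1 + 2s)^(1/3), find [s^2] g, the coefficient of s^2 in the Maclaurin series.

Apply the Taylor formula c_k = f^(k)(a)/k!.

-4/9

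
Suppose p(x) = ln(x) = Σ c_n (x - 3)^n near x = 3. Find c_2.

c_2 = p′′(3)/2! = -1/18.

-1/18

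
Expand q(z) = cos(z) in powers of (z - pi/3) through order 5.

Use the known series and substitute for the argument.
q(pi/3) = 1/2
q′(pi/3) = -sqrt(3)/2
q′′(pi/3) = -1/2
q′′′(pi/3) = sqrt(3)/2
q^(4)(pi/3) = 1/2
q^(5)(pi/3) = -sqrt(3)/2
The Taylor polynomial is Σ q^(k)(pi/3)/k! · (z - pi/3)^k.

-sqrt(3)*(z - pi/3)^5/240 + (z - pi/3)^4/48 + sqrt(3)*(z - pi/3)^3/12 - (z - pi/3)^2/4 - sqrt(3)*(z - pi/3)/2 + 1/2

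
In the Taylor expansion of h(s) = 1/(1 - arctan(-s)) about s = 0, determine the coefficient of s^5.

-1/5

Plug the Maclaurin series of the inner function into that of the outer and collect terms.
[s^0] = 1;  [s^1] = -1;  [s^2] = 1;  [s^3] = -2/3;  [s^4] = 1/3;  [s^5] = -1/5.
So c_5 = h^(5)(0)/5! = -1/5.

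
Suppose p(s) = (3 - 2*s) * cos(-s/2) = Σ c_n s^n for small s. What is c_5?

-1/192

Distribute the polynomial across the series and collect like powers.
p(0) = 3
p′(0) = -2
p′′(0) = -3/4
p′′′(0) = 3/2
p^(4)(0) = 3/16
p^(5)(0) = -5/8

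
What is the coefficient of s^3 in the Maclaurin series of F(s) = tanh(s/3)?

-1/81

Use the known series and substitute for the argument.
[s^0] = 0;  [s^1] = 1/3;  [s^2] = 0;  [s^3] = -1/81.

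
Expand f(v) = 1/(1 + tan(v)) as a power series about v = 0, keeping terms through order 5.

Substitute the inner expansion into the outer series and collect powers.
f(0) = 1
f′(0) = -1
f′′(0) = 2
f′′′(0) = -8
f^(4)(0) = 40
f^(5)(0) = -256

-32*v^5/15 + 5*v^4/3 - 4*v^3/3 + v^2 - v + 1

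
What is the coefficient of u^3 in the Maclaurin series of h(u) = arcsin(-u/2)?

-1/48

h(0) = 0
h′(0) = -1/2
h′′(0) = 0
h′′′(0) = -1/8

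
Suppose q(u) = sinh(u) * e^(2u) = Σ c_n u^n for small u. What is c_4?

5/3

Expand each factor separately, then convolve coefficients.
q(0) = 0
q′(0) = 1
q′′(0) = 4
q′′′(0) = 13
q^(4)(0) = 40
So c_4 = q^(4)(0)/4! = 5/3.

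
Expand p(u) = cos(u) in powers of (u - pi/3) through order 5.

-sqrt(3)*(u - pi/3)^5/240 + (u - pi/3)^4/48 + sqrt(3)*(u - pi/3)^3/12 - (u - pi/3)^2/4 - sqrt(3)*(u - pi/3)/2 + 1/2

Use the known series and substitute for the argument.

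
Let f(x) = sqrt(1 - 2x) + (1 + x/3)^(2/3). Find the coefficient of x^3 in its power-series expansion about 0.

-2179/4374

Add the two expansions coefficient-wise.
f(0) = 2
f′(0) = -7/9
f′′(0) = -83/81
f′′′(0) = -2179/729
So c_3 = f′′′(0)/3! = -2179/4374.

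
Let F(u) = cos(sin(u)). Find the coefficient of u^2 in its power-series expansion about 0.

-1/2

Plug the Maclaurin series of the inner function into that of the outer and collect terms.
So c_2 = F′′(0)/2! = -1/2.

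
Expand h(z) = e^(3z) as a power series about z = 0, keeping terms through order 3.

h(0) = 1
h′(0) = 3
h′′(0) = 9
h′′′(0) = 27

9*z^3/2 + 9*z^2/2 + 3*z + 1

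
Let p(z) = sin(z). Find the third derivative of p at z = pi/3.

-1/2

From the series, [(z - pi/3)^3] p = -1/12; multiply by 3! = 6 to get -1/2.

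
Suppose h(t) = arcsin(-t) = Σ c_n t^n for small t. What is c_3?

h(0) = 0
h′(0) = -1
h′′(0) = 0
h′′′(0) = -1
Dividing each by k! gives the coefficients c_0, ..., c_3.

-1/6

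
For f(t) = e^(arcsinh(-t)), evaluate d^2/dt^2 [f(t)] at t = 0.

Plug the Maclaurin series of the inner function into that of the outer and collect terms.
The coefficient of t^2 in the expansion is 1/2, so f′′(0) = 2! * (1/2) = 1.

1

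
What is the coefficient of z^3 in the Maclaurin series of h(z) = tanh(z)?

h(0) = 0
h′(0) = 1
h′′(0) = 0
h′′′(0) = -2
So c_3 = h′′′(0)/3! = -1/3.

-1/3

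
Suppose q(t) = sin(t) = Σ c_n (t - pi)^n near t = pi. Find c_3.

[(t - pi)^0] = 0;  [(t - pi)^1] = -1;  [(t - pi)^2] = 0;  [(t - pi)^3] = 1/6.

1/6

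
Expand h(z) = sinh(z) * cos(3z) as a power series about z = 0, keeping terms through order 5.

79*z^5/30 - 13*z^3/3 + z

Multiply the two series term by term and collect like powers.
h(0) = 0
h′(0) = 1
h′′(0) = 0
h′′′(0) = -26
h^(4)(0) = 0
h^(5)(0) = 316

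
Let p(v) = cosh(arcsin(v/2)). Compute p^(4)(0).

Plug the Maclaurin series of the inner function into that of the outer and collect terms.
The coefficient of v^4 in the expansion is 5/384, so p^(4)(0) = 4! * (5/384) = 5/16.

5/16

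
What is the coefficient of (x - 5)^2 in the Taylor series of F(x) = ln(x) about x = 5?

Use the known series and substitute for the argument.
[(x - 5)^0] = ln(5);  [(x - 5)^1] = 1/5;  [(x - 5)^2] = -1/50.

-1/50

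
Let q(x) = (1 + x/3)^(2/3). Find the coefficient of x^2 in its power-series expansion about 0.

q(0) = 1
q′(0) = 2/9
q′′(0) = -2/81
The Taylor polynomial is Σ q^(k)(0)/k! · x^k.

-1/81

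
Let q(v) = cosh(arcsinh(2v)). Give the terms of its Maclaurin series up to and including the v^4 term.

-2*v^4 + 2*v^2 + 1

Plug the Maclaurin series of the inner function into that of the outer and collect terms.
q(0) = 1
q′(0) = 0
q′′(0) = 4
q′′′(0) = 0
q^(4)(0) = -48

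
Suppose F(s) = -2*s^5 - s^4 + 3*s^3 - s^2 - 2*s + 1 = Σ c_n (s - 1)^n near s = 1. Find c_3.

-21

Apply the Taylor formula c_k = f^(k)(a)/k!.
[(s - 1)^0] = -2;  [(s - 1)^1] = -9;  [(s - 1)^2] = -18;  [(s - 1)^3] = -21.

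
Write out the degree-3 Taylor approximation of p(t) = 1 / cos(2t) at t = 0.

Write the quotient as an unknown series and match coefficients against numerator = denominator · series.
[t^0] = 1;  [t^1] = 0;  [t^2] = 2;  [t^3] = 0.

2*t^2 + 1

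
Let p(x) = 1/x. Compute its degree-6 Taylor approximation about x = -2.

p(-2) = -1/2
p′(-2) = -1/4
p′′(-2) = -1/4
p′′′(-2) = -3/8
p^(4)(-2) = -3/4
p^(5)(-2) = -15/8
p^(6)(-2) = -45/8

-(x + 2)^6/128 - (x + 2)^5/64 - (x + 2)^4/32 - (x + 2)^3/16 - (x + 2)^2/8 - (x + 2)/4 - 1/2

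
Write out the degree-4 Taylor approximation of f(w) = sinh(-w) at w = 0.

-w^3/6 - w

f(0) = 0
f′(0) = -1
f′′(0) = 0
f′′′(0) = -1
f^(4)(0) = 0
The Taylor polynomial is Σ f^(k)(0)/k! · w^k.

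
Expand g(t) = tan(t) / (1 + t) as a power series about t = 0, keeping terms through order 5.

22*t^5/15 - 4*t^4/3 + 4*t^3/3 - t^2 + t

Multiply the two series term by term and collect like powers.
g(0) = 0
g′(0) = 1
g′′(0) = -2
g′′′(0) = 8
g^(4)(0) = -32
g^(5)(0) = 176
The Taylor polynomial is Σ g^(k)(0)/k! · t^k.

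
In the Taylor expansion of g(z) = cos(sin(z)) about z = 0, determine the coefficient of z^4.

5/24

Substitute the inner expansion into the outer series and collect powers.
g(0) = 1
g′(0) = 0
g′′(0) = -1
g′′′(0) = 0
g^(4)(0) = 5
So c_4 = g^(4)(0)/4! = 5/24.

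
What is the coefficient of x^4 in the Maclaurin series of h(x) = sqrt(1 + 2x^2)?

-1/2

Apply the Taylor formula c_k = f^(k)(a)/k!.
h(0) = 1
h′(0) = 0
h′′(0) = 2
h′′′(0) = 0
h^(4)(0) = -12
So c_4 = h^(4)(0)/4! = -1/2.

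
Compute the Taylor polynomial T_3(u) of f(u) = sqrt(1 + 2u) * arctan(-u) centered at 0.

Write out both Maclaurin series and multiply, keeping only the needed powers.
f(0) = 0
f′(0) = -1
f′′(0) = -2
f′′′(0) = 5
The Taylor polynomial is Σ f^(k)(0)/k! · u^k.

5*u^3/6 - u^2 - u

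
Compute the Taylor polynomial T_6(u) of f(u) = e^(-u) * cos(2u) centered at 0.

13*u^6/80 - 41*u^5/120 - 7*u^4/24 + 11*u^3/6 - 3*u^2/2 - u + 1

Multiply the two series term by term and collect like powers.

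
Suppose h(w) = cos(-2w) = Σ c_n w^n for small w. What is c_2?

-2

Compute the successive derivatives at the expansion point and divide by k!.
[w^0] = 1;  [w^1] = 0;  [w^2] = -2.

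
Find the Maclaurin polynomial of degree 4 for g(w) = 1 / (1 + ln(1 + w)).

11*w^4/3 - 7*w^3/3 + 3*w^2/2 - w + 1

Use the geometric series for the reciprocal, then substitute.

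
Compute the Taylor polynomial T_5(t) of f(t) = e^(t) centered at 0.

f(0) = 1
f′(0) = 1
f′′(0) = 1
f′′′(0) = 1
f^(4)(0) = 1
f^(5)(0) = 1
Dividing each by k! gives the coefficients c_0, ..., c_5.

t^5/120 + t^4/24 + t^3/6 + t^2/2 + t + 1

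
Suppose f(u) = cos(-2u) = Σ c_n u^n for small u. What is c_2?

[u^0] = 1;  [u^1] = 0;  [u^2] = -2.
So c_2 = f′′(0)/2! = -2.

-2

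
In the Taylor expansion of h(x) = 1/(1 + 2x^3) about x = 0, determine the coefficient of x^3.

-2

c_3 = h′′′(0)/3! = -2.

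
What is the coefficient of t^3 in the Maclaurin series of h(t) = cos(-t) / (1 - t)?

1/2

Write out both Maclaurin series and multiply, keeping only the needed powers.
h(0) = 1
h′(0) = 1
h′′(0) = 1
h′′′(0) = 3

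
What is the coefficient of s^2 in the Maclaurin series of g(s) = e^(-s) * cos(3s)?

Write out both Maclaurin series and multiply, keeping only the needed powers.
[s^0] = 1;  [s^1] = -1;  [s^2] = -4.

-4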